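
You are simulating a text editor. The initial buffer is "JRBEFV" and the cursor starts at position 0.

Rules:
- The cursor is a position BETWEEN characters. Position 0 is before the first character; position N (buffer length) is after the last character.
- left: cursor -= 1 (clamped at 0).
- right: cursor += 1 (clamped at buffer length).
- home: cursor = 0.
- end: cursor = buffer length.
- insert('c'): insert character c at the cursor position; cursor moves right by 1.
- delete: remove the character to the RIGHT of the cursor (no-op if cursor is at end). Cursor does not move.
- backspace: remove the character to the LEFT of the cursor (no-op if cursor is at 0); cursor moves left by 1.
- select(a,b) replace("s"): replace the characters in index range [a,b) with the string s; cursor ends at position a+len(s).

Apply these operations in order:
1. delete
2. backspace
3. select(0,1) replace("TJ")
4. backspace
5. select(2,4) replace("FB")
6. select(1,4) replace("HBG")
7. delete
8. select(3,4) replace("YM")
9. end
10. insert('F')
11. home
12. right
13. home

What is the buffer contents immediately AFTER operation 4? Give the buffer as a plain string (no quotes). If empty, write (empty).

After op 1 (delete): buf='RBEFV' cursor=0
After op 2 (backspace): buf='RBEFV' cursor=0
After op 3 (select(0,1) replace("TJ")): buf='TJBEFV' cursor=2
After op 4 (backspace): buf='TBEFV' cursor=1

Answer: TBEFV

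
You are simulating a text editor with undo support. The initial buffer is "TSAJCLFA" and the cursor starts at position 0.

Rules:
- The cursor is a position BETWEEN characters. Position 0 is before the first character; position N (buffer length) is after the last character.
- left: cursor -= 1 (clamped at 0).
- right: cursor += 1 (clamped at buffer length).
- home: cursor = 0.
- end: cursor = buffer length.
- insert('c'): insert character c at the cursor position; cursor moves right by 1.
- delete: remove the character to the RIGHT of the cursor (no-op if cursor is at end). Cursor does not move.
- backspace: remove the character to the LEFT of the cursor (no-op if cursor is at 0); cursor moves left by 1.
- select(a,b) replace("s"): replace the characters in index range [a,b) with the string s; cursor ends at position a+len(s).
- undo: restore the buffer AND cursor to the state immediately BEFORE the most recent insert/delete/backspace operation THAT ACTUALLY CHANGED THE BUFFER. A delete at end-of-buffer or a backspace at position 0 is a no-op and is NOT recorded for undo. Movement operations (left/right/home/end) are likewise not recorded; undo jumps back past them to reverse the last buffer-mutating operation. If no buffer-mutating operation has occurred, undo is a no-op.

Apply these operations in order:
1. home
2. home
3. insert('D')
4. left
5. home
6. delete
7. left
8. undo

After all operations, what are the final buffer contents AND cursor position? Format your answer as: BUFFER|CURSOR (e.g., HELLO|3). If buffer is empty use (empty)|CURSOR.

After op 1 (home): buf='TSAJCLFA' cursor=0
After op 2 (home): buf='TSAJCLFA' cursor=0
After op 3 (insert('D')): buf='DTSAJCLFA' cursor=1
After op 4 (left): buf='DTSAJCLFA' cursor=0
After op 5 (home): buf='DTSAJCLFA' cursor=0
After op 6 (delete): buf='TSAJCLFA' cursor=0
After op 7 (left): buf='TSAJCLFA' cursor=0
After op 8 (undo): buf='DTSAJCLFA' cursor=0

Answer: DTSAJCLFA|0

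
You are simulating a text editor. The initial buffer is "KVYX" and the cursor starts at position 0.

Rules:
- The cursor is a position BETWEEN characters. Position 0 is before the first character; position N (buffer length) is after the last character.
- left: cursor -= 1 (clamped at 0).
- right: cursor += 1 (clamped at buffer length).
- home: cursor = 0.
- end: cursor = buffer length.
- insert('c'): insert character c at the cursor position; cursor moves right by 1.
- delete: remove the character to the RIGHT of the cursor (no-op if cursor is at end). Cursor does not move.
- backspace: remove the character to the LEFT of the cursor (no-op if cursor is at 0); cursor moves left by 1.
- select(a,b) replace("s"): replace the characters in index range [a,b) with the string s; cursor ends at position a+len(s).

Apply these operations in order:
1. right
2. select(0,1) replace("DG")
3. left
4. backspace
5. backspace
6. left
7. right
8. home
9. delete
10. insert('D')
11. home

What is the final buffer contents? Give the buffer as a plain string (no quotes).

Answer: DVYX

Derivation:
After op 1 (right): buf='KVYX' cursor=1
After op 2 (select(0,1) replace("DG")): buf='DGVYX' cursor=2
After op 3 (left): buf='DGVYX' cursor=1
After op 4 (backspace): buf='GVYX' cursor=0
After op 5 (backspace): buf='GVYX' cursor=0
After op 6 (left): buf='GVYX' cursor=0
After op 7 (right): buf='GVYX' cursor=1
After op 8 (home): buf='GVYX' cursor=0
After op 9 (delete): buf='VYX' cursor=0
After op 10 (insert('D')): buf='DVYX' cursor=1
After op 11 (home): buf='DVYX' cursor=0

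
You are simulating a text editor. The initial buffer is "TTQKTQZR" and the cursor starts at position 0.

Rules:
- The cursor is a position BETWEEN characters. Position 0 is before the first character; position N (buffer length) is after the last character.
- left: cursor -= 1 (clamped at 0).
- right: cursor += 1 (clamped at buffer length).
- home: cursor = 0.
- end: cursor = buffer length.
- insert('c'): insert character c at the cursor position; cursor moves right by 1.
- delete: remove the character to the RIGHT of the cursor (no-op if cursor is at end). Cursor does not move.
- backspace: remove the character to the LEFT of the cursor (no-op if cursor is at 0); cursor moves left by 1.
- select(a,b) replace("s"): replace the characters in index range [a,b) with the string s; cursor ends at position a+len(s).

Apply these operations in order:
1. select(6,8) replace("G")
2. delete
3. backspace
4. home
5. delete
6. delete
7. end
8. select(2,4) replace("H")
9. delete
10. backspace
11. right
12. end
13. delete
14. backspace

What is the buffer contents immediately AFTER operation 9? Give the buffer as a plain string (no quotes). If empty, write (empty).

Answer: QKH

Derivation:
After op 1 (select(6,8) replace("G")): buf='TTQKTQG' cursor=7
After op 2 (delete): buf='TTQKTQG' cursor=7
After op 3 (backspace): buf='TTQKTQ' cursor=6
After op 4 (home): buf='TTQKTQ' cursor=0
After op 5 (delete): buf='TQKTQ' cursor=0
After op 6 (delete): buf='QKTQ' cursor=0
After op 7 (end): buf='QKTQ' cursor=4
After op 8 (select(2,4) replace("H")): buf='QKH' cursor=3
After op 9 (delete): buf='QKH' cursor=3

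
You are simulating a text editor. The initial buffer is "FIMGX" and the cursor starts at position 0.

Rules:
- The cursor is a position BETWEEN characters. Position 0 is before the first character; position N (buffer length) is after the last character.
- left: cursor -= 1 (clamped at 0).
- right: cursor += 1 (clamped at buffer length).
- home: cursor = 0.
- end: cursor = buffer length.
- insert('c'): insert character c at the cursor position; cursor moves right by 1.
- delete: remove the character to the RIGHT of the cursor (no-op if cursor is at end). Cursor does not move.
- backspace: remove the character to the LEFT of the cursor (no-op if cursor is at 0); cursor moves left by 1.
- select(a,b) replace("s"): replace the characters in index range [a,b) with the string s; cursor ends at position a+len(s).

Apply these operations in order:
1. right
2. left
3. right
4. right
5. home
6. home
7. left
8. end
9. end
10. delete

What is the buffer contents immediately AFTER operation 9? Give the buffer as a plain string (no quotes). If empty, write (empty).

After op 1 (right): buf='FIMGX' cursor=1
After op 2 (left): buf='FIMGX' cursor=0
After op 3 (right): buf='FIMGX' cursor=1
After op 4 (right): buf='FIMGX' cursor=2
After op 5 (home): buf='FIMGX' cursor=0
After op 6 (home): buf='FIMGX' cursor=0
After op 7 (left): buf='FIMGX' cursor=0
After op 8 (end): buf='FIMGX' cursor=5
After op 9 (end): buf='FIMGX' cursor=5

Answer: FIMGX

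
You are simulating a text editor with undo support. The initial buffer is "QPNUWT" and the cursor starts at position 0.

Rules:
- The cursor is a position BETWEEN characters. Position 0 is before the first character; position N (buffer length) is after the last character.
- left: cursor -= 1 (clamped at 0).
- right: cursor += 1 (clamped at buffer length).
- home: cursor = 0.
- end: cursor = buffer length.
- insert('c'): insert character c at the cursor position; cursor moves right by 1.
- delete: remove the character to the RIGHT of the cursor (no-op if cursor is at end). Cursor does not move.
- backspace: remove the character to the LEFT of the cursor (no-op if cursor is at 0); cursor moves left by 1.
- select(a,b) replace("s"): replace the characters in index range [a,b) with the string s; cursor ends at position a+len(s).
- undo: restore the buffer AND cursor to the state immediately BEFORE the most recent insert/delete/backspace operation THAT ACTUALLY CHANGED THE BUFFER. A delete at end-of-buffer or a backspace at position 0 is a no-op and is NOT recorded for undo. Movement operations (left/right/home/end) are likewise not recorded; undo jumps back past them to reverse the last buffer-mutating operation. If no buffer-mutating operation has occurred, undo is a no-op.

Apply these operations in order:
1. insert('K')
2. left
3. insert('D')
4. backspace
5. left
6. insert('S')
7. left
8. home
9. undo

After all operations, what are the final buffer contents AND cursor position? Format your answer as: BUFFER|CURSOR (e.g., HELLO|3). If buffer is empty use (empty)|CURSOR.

After op 1 (insert('K')): buf='KQPNUWT' cursor=1
After op 2 (left): buf='KQPNUWT' cursor=0
After op 3 (insert('D')): buf='DKQPNUWT' cursor=1
After op 4 (backspace): buf='KQPNUWT' cursor=0
After op 5 (left): buf='KQPNUWT' cursor=0
After op 6 (insert('S')): buf='SKQPNUWT' cursor=1
After op 7 (left): buf='SKQPNUWT' cursor=0
After op 8 (home): buf='SKQPNUWT' cursor=0
After op 9 (undo): buf='KQPNUWT' cursor=0

Answer: KQPNUWT|0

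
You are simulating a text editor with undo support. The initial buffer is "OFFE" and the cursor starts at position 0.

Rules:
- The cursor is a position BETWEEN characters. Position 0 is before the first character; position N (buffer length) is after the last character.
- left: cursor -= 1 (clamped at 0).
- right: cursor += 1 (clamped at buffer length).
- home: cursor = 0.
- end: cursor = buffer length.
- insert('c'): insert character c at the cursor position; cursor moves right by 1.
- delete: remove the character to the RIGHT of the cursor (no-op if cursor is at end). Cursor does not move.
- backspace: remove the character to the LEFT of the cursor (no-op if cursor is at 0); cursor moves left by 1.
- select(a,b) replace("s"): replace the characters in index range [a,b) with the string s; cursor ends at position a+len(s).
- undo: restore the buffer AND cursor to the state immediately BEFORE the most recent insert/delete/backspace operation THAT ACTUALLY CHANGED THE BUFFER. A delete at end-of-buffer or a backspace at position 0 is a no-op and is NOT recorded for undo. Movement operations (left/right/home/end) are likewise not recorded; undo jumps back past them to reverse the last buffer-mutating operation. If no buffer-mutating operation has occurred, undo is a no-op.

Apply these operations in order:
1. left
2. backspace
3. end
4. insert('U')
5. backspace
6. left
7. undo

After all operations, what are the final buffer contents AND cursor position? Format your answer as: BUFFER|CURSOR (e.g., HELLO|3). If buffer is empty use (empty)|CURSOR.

After op 1 (left): buf='OFFE' cursor=0
After op 2 (backspace): buf='OFFE' cursor=0
After op 3 (end): buf='OFFE' cursor=4
After op 4 (insert('U')): buf='OFFEU' cursor=5
After op 5 (backspace): buf='OFFE' cursor=4
After op 6 (left): buf='OFFE' cursor=3
After op 7 (undo): buf='OFFEU' cursor=5

Answer: OFFEU|5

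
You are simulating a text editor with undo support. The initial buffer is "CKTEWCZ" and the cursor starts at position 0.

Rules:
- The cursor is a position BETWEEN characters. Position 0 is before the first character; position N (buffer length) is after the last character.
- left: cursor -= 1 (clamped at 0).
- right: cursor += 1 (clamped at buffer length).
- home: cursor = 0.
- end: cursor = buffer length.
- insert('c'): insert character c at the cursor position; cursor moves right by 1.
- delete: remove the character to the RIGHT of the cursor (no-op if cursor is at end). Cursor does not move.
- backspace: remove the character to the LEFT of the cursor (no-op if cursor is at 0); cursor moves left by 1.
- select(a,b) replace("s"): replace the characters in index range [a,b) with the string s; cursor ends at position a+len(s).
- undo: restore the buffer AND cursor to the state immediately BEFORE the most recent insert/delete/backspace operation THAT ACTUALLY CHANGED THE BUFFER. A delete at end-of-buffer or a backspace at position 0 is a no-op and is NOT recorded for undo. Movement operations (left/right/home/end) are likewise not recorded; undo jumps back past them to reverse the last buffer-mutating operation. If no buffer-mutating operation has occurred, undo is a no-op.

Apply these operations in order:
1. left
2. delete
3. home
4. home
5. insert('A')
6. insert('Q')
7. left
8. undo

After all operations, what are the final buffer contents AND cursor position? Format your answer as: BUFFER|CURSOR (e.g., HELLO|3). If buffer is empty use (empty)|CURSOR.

Answer: AKTEWCZ|1

Derivation:
After op 1 (left): buf='CKTEWCZ' cursor=0
After op 2 (delete): buf='KTEWCZ' cursor=0
After op 3 (home): buf='KTEWCZ' cursor=0
After op 4 (home): buf='KTEWCZ' cursor=0
After op 5 (insert('A')): buf='AKTEWCZ' cursor=1
After op 6 (insert('Q')): buf='AQKTEWCZ' cursor=2
After op 7 (left): buf='AQKTEWCZ' cursor=1
After op 8 (undo): buf='AKTEWCZ' cursor=1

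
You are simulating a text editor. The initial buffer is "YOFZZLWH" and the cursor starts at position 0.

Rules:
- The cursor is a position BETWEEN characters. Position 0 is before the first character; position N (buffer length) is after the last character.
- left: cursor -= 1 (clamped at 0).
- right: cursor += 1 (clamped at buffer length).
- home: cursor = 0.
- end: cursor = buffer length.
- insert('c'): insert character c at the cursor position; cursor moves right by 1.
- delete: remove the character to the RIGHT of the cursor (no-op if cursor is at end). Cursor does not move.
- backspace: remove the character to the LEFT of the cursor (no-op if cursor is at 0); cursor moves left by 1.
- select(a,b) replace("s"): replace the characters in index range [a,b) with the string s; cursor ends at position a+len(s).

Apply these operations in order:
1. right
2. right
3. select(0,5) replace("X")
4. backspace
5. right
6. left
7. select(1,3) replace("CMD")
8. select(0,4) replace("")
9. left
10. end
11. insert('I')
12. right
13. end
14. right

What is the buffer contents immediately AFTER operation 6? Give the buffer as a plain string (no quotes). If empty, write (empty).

Answer: LWH

Derivation:
After op 1 (right): buf='YOFZZLWH' cursor=1
After op 2 (right): buf='YOFZZLWH' cursor=2
After op 3 (select(0,5) replace("X")): buf='XLWH' cursor=1
After op 4 (backspace): buf='LWH' cursor=0
After op 5 (right): buf='LWH' cursor=1
After op 6 (left): buf='LWH' cursor=0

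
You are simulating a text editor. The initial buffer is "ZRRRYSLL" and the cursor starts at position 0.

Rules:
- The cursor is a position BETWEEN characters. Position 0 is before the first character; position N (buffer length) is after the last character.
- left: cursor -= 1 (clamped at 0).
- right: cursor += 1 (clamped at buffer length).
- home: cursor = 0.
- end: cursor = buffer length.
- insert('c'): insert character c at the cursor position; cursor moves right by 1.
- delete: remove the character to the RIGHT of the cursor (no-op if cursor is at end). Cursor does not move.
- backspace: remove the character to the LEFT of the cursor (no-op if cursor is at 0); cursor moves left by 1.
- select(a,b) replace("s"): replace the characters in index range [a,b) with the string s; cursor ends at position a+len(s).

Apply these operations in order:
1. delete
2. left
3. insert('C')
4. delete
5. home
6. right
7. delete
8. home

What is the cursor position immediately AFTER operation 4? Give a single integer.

After op 1 (delete): buf='RRRYSLL' cursor=0
After op 2 (left): buf='RRRYSLL' cursor=0
After op 3 (insert('C')): buf='CRRRYSLL' cursor=1
After op 4 (delete): buf='CRRYSLL' cursor=1

Answer: 1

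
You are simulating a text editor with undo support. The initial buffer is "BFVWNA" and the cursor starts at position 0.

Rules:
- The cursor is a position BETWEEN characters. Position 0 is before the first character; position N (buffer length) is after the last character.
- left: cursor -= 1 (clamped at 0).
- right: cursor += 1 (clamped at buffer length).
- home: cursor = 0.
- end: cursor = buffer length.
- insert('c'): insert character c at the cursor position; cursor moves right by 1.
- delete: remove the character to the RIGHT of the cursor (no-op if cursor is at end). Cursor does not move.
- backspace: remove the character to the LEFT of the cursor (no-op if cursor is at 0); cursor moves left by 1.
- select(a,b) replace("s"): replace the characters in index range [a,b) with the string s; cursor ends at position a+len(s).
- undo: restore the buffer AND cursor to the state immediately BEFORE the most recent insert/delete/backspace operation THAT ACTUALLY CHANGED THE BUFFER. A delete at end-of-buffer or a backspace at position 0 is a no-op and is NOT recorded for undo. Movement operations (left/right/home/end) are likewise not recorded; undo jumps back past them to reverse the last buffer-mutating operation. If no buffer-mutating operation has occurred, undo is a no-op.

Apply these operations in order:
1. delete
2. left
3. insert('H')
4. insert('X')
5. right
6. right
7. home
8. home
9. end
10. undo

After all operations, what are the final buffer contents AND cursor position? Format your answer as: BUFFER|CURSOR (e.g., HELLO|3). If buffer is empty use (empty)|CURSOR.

Answer: HFVWNA|1

Derivation:
After op 1 (delete): buf='FVWNA' cursor=0
After op 2 (left): buf='FVWNA' cursor=0
After op 3 (insert('H')): buf='HFVWNA' cursor=1
After op 4 (insert('X')): buf='HXFVWNA' cursor=2
After op 5 (right): buf='HXFVWNA' cursor=3
After op 6 (right): buf='HXFVWNA' cursor=4
After op 7 (home): buf='HXFVWNA' cursor=0
After op 8 (home): buf='HXFVWNA' cursor=0
After op 9 (end): buf='HXFVWNA' cursor=7
After op 10 (undo): buf='HFVWNA' cursor=1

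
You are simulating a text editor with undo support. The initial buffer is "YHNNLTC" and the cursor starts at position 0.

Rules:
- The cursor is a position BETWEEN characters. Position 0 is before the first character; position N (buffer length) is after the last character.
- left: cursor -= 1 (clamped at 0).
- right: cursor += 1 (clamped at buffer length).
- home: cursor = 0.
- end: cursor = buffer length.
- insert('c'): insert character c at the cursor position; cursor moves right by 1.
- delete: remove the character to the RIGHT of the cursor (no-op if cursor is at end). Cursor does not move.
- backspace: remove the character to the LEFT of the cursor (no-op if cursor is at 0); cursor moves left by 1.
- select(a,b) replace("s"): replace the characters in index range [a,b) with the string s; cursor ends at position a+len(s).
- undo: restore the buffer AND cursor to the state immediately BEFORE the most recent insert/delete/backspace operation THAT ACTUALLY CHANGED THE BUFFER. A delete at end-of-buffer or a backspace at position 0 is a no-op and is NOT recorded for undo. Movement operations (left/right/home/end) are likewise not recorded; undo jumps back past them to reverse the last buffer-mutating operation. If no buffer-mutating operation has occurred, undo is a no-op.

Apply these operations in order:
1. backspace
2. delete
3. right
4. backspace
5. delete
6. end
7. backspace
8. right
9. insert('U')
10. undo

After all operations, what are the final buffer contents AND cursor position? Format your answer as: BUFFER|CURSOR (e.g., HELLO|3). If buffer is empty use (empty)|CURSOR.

Answer: NLT|3

Derivation:
After op 1 (backspace): buf='YHNNLTC' cursor=0
After op 2 (delete): buf='HNNLTC' cursor=0
After op 3 (right): buf='HNNLTC' cursor=1
After op 4 (backspace): buf='NNLTC' cursor=0
After op 5 (delete): buf='NLTC' cursor=0
After op 6 (end): buf='NLTC' cursor=4
After op 7 (backspace): buf='NLT' cursor=3
After op 8 (right): buf='NLT' cursor=3
After op 9 (insert('U')): buf='NLTU' cursor=4
After op 10 (undo): buf='NLT' cursor=3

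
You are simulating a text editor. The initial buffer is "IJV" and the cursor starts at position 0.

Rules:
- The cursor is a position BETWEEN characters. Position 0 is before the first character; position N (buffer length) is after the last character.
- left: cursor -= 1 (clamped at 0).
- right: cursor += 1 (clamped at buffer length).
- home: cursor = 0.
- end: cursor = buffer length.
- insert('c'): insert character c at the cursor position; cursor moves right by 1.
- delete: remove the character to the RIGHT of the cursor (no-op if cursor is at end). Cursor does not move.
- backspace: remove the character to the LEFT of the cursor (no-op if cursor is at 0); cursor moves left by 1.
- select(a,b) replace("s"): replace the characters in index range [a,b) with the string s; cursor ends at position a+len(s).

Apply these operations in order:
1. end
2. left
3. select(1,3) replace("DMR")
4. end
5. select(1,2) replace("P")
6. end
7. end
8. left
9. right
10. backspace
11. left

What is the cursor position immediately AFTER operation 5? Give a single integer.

After op 1 (end): buf='IJV' cursor=3
After op 2 (left): buf='IJV' cursor=2
After op 3 (select(1,3) replace("DMR")): buf='IDMR' cursor=4
After op 4 (end): buf='IDMR' cursor=4
After op 5 (select(1,2) replace("P")): buf='IPMR' cursor=2

Answer: 2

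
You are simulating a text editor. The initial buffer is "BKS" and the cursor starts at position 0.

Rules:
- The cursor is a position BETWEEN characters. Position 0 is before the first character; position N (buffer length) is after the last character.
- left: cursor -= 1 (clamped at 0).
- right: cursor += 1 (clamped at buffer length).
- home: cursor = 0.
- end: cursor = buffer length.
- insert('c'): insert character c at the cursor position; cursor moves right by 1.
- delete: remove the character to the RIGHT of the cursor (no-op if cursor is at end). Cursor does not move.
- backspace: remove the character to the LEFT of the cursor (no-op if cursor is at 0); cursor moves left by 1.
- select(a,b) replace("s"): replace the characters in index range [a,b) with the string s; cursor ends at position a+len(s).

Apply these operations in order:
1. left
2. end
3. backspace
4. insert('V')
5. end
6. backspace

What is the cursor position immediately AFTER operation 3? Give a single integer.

After op 1 (left): buf='BKS' cursor=0
After op 2 (end): buf='BKS' cursor=3
After op 3 (backspace): buf='BK' cursor=2

Answer: 2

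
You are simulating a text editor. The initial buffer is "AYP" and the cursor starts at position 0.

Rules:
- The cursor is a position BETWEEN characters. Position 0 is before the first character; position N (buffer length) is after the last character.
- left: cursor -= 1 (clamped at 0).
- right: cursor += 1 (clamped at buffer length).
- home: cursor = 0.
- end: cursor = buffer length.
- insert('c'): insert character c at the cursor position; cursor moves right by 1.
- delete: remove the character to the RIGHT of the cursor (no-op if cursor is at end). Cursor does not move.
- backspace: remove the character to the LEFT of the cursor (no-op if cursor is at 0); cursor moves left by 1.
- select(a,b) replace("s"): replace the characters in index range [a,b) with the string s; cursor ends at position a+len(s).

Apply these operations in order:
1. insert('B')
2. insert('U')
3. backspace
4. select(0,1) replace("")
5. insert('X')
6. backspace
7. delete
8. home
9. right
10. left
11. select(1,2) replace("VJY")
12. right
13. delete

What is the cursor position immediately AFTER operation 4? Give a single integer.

After op 1 (insert('B')): buf='BAYP' cursor=1
After op 2 (insert('U')): buf='BUAYP' cursor=2
After op 3 (backspace): buf='BAYP' cursor=1
After op 4 (select(0,1) replace("")): buf='AYP' cursor=0

Answer: 0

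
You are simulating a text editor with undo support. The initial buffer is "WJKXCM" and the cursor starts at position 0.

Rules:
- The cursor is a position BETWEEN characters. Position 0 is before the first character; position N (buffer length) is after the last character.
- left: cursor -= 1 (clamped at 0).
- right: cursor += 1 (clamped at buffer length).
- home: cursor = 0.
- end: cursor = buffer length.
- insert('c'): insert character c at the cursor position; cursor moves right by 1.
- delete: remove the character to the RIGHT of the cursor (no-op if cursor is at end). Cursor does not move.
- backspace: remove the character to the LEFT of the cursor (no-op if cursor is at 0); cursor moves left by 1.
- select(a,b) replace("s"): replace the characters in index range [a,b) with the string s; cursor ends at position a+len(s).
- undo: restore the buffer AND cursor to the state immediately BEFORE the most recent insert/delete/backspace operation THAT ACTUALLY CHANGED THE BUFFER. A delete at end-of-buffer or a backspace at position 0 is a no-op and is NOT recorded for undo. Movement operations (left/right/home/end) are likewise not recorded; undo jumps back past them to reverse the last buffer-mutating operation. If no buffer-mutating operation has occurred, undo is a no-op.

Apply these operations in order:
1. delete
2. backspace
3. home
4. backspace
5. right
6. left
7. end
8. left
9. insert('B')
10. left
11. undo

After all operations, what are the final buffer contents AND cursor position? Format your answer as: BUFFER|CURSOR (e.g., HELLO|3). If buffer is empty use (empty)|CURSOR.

After op 1 (delete): buf='JKXCM' cursor=0
After op 2 (backspace): buf='JKXCM' cursor=0
After op 3 (home): buf='JKXCM' cursor=0
After op 4 (backspace): buf='JKXCM' cursor=0
After op 5 (right): buf='JKXCM' cursor=1
After op 6 (left): buf='JKXCM' cursor=0
After op 7 (end): buf='JKXCM' cursor=5
After op 8 (left): buf='JKXCM' cursor=4
After op 9 (insert('B')): buf='JKXCBM' cursor=5
After op 10 (left): buf='JKXCBM' cursor=4
After op 11 (undo): buf='JKXCM' cursor=4

Answer: JKXCM|4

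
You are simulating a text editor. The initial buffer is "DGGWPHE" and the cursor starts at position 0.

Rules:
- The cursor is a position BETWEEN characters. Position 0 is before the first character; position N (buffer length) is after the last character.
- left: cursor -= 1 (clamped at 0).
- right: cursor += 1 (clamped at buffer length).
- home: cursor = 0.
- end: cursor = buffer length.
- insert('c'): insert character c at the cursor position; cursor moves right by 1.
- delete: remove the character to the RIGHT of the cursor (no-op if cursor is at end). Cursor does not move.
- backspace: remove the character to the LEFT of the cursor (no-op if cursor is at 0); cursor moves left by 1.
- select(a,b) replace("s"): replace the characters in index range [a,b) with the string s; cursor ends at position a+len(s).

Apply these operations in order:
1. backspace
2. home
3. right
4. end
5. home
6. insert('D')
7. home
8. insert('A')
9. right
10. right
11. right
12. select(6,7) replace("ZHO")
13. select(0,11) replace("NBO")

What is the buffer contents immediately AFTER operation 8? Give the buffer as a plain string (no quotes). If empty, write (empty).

After op 1 (backspace): buf='DGGWPHE' cursor=0
After op 2 (home): buf='DGGWPHE' cursor=0
After op 3 (right): buf='DGGWPHE' cursor=1
After op 4 (end): buf='DGGWPHE' cursor=7
After op 5 (home): buf='DGGWPHE' cursor=0
After op 6 (insert('D')): buf='DDGGWPHE' cursor=1
After op 7 (home): buf='DDGGWPHE' cursor=0
After op 8 (insert('A')): buf='ADDGGWPHE' cursor=1

Answer: ADDGGWPHE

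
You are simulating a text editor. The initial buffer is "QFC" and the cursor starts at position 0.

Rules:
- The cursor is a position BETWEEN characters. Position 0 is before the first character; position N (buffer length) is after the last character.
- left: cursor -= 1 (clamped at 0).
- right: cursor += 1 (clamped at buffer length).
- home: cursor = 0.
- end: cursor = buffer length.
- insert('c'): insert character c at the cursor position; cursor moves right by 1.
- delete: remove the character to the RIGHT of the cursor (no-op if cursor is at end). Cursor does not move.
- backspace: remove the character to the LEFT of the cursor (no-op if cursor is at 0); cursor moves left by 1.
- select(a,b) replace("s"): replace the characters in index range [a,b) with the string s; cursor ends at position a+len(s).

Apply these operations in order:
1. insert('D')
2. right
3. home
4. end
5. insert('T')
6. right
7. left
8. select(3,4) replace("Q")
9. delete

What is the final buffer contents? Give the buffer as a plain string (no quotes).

Answer: DQFQ

Derivation:
After op 1 (insert('D')): buf='DQFC' cursor=1
After op 2 (right): buf='DQFC' cursor=2
After op 3 (home): buf='DQFC' cursor=0
After op 4 (end): buf='DQFC' cursor=4
After op 5 (insert('T')): buf='DQFCT' cursor=5
After op 6 (right): buf='DQFCT' cursor=5
After op 7 (left): buf='DQFCT' cursor=4
After op 8 (select(3,4) replace("Q")): buf='DQFQT' cursor=4
After op 9 (delete): buf='DQFQ' cursor=4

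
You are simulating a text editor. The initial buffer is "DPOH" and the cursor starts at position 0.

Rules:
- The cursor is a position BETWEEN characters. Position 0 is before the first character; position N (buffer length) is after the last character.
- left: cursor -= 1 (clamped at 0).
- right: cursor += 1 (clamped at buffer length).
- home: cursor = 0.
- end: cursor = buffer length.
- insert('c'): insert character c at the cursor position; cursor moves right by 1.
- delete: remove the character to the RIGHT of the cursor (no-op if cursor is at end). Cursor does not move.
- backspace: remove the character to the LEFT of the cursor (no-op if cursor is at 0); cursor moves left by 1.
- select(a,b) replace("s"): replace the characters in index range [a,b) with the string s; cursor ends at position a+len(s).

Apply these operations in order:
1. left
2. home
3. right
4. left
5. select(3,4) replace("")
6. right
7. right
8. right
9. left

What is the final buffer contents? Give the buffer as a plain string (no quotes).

After op 1 (left): buf='DPOH' cursor=0
After op 2 (home): buf='DPOH' cursor=0
After op 3 (right): buf='DPOH' cursor=1
After op 4 (left): buf='DPOH' cursor=0
After op 5 (select(3,4) replace("")): buf='DPO' cursor=3
After op 6 (right): buf='DPO' cursor=3
After op 7 (right): buf='DPO' cursor=3
After op 8 (right): buf='DPO' cursor=3
After op 9 (left): buf='DPO' cursor=2

Answer: DPO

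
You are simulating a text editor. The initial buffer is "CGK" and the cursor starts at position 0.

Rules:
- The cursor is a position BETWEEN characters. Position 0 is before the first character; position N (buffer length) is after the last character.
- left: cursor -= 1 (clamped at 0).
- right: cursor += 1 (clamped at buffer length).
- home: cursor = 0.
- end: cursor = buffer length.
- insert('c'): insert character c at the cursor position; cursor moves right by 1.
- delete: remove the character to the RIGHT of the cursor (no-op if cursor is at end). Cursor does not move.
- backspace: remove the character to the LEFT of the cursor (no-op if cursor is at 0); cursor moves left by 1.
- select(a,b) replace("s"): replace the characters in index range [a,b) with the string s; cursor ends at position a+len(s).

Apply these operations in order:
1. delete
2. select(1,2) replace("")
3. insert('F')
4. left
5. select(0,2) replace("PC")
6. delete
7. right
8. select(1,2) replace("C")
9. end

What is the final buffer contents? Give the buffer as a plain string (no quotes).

Answer: PC

Derivation:
After op 1 (delete): buf='GK' cursor=0
After op 2 (select(1,2) replace("")): buf='G' cursor=1
After op 3 (insert('F')): buf='GF' cursor=2
After op 4 (left): buf='GF' cursor=1
After op 5 (select(0,2) replace("PC")): buf='PC' cursor=2
After op 6 (delete): buf='PC' cursor=2
After op 7 (right): buf='PC' cursor=2
After op 8 (select(1,2) replace("C")): buf='PC' cursor=2
After op 9 (end): buf='PC' cursor=2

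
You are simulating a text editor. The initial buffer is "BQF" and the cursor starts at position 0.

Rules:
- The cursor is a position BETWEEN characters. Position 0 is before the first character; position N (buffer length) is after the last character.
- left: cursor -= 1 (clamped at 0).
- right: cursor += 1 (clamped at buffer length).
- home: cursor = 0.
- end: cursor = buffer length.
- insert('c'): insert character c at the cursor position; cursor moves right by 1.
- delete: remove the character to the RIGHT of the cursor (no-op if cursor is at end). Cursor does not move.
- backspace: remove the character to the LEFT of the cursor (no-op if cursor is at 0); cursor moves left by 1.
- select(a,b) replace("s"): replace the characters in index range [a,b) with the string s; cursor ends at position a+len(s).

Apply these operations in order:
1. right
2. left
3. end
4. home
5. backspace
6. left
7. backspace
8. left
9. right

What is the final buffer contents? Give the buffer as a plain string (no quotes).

Answer: BQF

Derivation:
After op 1 (right): buf='BQF' cursor=1
After op 2 (left): buf='BQF' cursor=0
After op 3 (end): buf='BQF' cursor=3
After op 4 (home): buf='BQF' cursor=0
After op 5 (backspace): buf='BQF' cursor=0
After op 6 (left): buf='BQF' cursor=0
After op 7 (backspace): buf='BQF' cursor=0
After op 8 (left): buf='BQF' cursor=0
After op 9 (right): buf='BQF' cursor=1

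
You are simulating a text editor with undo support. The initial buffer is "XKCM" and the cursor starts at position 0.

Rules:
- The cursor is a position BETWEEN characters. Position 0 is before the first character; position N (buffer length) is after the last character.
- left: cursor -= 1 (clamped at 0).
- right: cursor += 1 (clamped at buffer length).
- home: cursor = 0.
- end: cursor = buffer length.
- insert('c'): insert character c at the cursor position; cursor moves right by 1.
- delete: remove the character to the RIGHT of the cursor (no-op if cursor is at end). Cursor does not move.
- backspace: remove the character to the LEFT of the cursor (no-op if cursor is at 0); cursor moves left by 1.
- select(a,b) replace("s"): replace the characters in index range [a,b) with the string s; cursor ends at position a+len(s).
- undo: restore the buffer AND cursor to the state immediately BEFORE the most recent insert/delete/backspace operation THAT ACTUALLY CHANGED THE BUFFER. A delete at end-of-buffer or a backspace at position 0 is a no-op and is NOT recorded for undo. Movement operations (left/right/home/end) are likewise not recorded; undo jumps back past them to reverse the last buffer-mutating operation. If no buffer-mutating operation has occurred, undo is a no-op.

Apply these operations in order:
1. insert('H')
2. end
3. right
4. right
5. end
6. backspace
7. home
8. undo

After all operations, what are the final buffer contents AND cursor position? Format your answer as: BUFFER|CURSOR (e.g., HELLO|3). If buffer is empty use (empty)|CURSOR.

After op 1 (insert('H')): buf='HXKCM' cursor=1
After op 2 (end): buf='HXKCM' cursor=5
After op 3 (right): buf='HXKCM' cursor=5
After op 4 (right): buf='HXKCM' cursor=5
After op 5 (end): buf='HXKCM' cursor=5
After op 6 (backspace): buf='HXKC' cursor=4
After op 7 (home): buf='HXKC' cursor=0
After op 8 (undo): buf='HXKCM' cursor=5

Answer: HXKCM|5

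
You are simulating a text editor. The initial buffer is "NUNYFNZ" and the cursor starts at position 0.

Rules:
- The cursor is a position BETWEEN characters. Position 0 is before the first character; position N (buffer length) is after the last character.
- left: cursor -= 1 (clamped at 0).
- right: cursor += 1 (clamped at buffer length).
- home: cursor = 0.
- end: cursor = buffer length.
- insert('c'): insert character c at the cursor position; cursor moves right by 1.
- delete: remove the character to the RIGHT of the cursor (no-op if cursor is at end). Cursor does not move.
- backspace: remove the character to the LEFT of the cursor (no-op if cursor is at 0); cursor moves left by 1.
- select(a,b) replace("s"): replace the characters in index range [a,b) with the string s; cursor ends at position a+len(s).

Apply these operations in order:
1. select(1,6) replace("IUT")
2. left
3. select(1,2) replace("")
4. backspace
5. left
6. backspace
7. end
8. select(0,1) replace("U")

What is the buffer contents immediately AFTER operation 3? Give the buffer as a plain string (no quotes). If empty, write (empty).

Answer: NUTZ

Derivation:
After op 1 (select(1,6) replace("IUT")): buf='NIUTZ' cursor=4
After op 2 (left): buf='NIUTZ' cursor=3
After op 3 (select(1,2) replace("")): buf='NUTZ' cursor=1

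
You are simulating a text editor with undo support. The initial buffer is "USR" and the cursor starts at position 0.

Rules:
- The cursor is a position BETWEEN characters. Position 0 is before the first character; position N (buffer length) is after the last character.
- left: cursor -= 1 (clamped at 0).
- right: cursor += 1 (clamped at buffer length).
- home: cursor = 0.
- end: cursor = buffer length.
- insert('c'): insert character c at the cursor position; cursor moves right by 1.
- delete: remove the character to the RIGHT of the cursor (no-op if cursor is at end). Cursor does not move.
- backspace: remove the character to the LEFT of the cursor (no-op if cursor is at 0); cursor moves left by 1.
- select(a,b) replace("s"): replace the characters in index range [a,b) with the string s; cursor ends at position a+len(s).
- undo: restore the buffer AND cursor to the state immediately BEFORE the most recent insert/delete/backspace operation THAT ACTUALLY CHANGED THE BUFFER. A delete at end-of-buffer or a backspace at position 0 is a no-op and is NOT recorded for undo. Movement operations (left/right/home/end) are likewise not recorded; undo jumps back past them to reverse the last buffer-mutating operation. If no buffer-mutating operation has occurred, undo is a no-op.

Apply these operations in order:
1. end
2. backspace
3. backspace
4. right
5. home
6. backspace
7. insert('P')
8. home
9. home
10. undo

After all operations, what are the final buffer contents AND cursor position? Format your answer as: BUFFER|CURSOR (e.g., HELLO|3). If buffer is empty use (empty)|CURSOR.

After op 1 (end): buf='USR' cursor=3
After op 2 (backspace): buf='US' cursor=2
After op 3 (backspace): buf='U' cursor=1
After op 4 (right): buf='U' cursor=1
After op 5 (home): buf='U' cursor=0
After op 6 (backspace): buf='U' cursor=0
After op 7 (insert('P')): buf='PU' cursor=1
After op 8 (home): buf='PU' cursor=0
After op 9 (home): buf='PU' cursor=0
After op 10 (undo): buf='U' cursor=0

Answer: U|0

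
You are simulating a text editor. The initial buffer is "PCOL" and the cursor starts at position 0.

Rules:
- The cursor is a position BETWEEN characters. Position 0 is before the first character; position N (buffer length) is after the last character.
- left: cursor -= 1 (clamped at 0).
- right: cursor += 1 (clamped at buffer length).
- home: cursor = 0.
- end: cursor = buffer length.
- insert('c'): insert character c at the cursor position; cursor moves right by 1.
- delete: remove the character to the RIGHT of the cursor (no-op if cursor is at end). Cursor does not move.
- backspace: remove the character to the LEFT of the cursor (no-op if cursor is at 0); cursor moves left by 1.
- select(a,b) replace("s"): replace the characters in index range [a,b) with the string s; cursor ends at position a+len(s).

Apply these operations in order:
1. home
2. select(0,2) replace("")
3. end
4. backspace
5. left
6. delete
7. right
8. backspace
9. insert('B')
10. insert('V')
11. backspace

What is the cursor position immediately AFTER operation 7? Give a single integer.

Answer: 0

Derivation:
After op 1 (home): buf='PCOL' cursor=0
After op 2 (select(0,2) replace("")): buf='OL' cursor=0
After op 3 (end): buf='OL' cursor=2
After op 4 (backspace): buf='O' cursor=1
After op 5 (left): buf='O' cursor=0
After op 6 (delete): buf='(empty)' cursor=0
After op 7 (right): buf='(empty)' cursor=0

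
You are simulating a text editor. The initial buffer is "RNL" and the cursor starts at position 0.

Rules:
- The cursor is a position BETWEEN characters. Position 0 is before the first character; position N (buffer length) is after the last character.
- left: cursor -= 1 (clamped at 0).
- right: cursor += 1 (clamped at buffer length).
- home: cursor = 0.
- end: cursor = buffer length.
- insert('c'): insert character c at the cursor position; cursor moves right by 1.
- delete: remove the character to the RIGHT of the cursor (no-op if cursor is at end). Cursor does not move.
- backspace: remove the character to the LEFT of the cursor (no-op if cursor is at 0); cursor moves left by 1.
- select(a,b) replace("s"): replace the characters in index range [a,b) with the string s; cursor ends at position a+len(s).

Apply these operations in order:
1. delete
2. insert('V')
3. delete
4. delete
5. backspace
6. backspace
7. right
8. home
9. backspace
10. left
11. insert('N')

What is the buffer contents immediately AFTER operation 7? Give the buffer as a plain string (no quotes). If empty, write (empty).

Answer: (empty)

Derivation:
After op 1 (delete): buf='NL' cursor=0
After op 2 (insert('V')): buf='VNL' cursor=1
After op 3 (delete): buf='VL' cursor=1
After op 4 (delete): buf='V' cursor=1
After op 5 (backspace): buf='(empty)' cursor=0
After op 6 (backspace): buf='(empty)' cursor=0
After op 7 (right): buf='(empty)' cursor=0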